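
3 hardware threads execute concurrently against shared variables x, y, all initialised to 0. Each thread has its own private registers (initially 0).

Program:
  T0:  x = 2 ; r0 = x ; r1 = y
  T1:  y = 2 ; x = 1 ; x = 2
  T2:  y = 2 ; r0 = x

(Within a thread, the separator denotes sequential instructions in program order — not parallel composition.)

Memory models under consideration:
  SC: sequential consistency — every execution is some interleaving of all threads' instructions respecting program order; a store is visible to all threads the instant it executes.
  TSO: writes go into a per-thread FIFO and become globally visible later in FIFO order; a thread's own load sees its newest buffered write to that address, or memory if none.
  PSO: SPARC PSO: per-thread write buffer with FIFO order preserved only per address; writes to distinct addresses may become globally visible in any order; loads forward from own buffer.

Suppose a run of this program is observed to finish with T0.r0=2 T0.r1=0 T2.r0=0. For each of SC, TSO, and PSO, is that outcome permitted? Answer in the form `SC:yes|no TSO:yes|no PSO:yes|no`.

outcome vector order: (T0.r0,T0.r1,T2.r0)
SC: 8 outcomes — {<1 2 0>; <1 2 1>; <1 2 2>; <2 0 1>; <2 0 2>; <2 2 0>; <2 2 1>; <2 2 2>}
TSO: 9 outcomes — {<1 2 0>; <1 2 1>; <1 2 2>; <2 0 0>; <2 0 1>; <2 0 2>; <2 2 0>; <2 2 1>; <2 2 2>}
PSO: 12 outcomes — {<1 0 0>; <1 0 1>; <1 0 2>; <1 2 0>; <1 2 1>; <1 2 2>; <2 0 0>; <2 0 1>; <2 0 2>; <2 2 0>; <2 2 1>; <2 2 2>}
target <2 0 0> ∈ {TSO,PSO}

SC:no TSO:yes PSO:yes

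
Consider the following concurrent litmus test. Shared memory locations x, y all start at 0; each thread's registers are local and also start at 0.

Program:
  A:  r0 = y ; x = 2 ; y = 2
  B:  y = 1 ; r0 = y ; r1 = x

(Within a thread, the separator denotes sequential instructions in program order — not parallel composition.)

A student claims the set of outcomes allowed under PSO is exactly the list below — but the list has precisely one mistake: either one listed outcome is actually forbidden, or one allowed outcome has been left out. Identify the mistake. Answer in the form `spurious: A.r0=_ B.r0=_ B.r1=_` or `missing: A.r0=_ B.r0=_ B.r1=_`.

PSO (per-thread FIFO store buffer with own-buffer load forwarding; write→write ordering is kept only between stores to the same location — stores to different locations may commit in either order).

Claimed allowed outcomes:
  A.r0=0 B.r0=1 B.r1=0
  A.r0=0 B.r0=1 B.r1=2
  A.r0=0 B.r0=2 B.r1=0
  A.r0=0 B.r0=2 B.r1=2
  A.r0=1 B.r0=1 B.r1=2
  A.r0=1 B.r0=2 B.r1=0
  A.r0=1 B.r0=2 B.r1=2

missing: A.r0=1 B.r0=1 B.r1=0

outcome vector order: (A.r0,B.r0,B.r1)
PSO: 8 outcomes — {0/1/0 0/1/2 0/2/0 0/2/2 1/1/0 1/1/2 1/2/0 1/2/2}
PSO∖claimed = {1/1/0}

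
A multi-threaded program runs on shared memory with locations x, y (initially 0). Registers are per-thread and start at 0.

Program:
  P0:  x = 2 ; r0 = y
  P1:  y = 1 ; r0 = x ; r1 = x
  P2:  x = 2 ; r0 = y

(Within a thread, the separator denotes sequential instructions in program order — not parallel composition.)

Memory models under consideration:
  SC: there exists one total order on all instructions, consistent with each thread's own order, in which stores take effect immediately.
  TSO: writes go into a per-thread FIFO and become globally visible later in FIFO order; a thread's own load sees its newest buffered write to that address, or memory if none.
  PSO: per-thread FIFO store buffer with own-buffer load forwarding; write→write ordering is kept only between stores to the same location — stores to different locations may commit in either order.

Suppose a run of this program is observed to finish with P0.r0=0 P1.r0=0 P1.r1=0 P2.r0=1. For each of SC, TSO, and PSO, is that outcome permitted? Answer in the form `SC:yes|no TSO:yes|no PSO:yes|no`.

outcome vector order: (P0.r0,P1.r0,P1.r1,P2.r0)
[SC] allowed = {0220 0221 1001 1021 1220 1221}
[TSO] allowed = {0000 0001 0020 0021 0220 0221 1000 1001 1020 1021 1220 1221}
[PSO] allowed = {0000 0001 0020 0021 0220 0221 1000 1001 1020 1021 1220 1221}
target 0001 ∈ {TSO,PSO}

SC:no TSO:yes PSO:yes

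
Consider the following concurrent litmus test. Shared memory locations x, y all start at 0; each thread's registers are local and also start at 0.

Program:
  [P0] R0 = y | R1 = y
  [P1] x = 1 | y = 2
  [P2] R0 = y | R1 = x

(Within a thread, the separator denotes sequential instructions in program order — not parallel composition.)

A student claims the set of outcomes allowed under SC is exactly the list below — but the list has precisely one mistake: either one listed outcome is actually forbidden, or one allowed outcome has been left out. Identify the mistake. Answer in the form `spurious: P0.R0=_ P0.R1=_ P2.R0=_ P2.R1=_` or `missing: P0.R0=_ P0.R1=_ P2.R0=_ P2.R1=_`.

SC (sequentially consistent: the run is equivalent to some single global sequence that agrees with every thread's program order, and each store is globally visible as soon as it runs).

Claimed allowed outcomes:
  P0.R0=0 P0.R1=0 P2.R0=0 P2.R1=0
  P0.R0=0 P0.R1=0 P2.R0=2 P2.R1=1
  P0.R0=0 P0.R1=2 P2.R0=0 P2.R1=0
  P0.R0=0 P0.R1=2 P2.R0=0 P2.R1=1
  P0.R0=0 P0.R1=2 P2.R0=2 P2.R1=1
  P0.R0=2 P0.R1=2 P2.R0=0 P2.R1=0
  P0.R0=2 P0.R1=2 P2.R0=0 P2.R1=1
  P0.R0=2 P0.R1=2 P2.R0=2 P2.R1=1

missing: P0.R0=0 P0.R1=0 P2.R0=0 P2.R1=1

outcome vector order: (P0.R0,P0.R1,P2.R0,P2.R1)
SC: 9 outcomes — {0000, 0001, 0021, 0200, 0201, 0221, 2200, 2201, 2221}
SC∖claimed = {0001}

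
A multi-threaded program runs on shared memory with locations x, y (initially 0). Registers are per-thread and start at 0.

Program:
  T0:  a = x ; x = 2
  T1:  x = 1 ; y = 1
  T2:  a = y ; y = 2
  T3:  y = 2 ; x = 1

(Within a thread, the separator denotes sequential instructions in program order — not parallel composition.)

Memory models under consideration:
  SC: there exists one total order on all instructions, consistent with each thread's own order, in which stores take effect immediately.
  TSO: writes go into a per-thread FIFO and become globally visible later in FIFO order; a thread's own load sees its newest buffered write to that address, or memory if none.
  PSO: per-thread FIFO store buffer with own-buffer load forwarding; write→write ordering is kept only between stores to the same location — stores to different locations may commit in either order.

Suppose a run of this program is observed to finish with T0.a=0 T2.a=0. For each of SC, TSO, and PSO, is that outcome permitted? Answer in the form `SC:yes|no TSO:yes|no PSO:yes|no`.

outcome vector order: (T0.a,T2.a)
SC (6): 0/0; 0/1; 0/2; 1/0; 1/1; 1/2
TSO (6): 0/0; 0/1; 0/2; 1/0; 1/1; 1/2
PSO (6): 0/0; 0/1; 0/2; 1/0; 1/1; 1/2
target 0/0 ∈ {SC,TSO,PSO}

SC:yes TSO:yes PSO:yes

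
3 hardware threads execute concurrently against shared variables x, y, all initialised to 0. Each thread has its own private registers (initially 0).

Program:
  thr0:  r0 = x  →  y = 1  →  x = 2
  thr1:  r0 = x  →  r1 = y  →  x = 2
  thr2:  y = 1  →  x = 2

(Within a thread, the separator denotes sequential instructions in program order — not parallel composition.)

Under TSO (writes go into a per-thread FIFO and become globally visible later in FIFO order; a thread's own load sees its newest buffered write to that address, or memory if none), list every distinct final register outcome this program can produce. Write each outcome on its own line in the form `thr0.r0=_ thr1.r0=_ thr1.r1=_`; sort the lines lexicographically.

thr0.r0=0 thr1.r0=0 thr1.r1=0
thr0.r0=0 thr1.r0=0 thr1.r1=1
thr0.r0=0 thr1.r0=2 thr1.r1=1
thr0.r0=2 thr1.r0=0 thr1.r1=0
thr0.r0=2 thr1.r0=0 thr1.r1=1
thr0.r0=2 thr1.r0=2 thr1.r1=1

outcome vector order: (thr0.r0,thr1.r0,thr1.r1)
|TSO outcomes| = 6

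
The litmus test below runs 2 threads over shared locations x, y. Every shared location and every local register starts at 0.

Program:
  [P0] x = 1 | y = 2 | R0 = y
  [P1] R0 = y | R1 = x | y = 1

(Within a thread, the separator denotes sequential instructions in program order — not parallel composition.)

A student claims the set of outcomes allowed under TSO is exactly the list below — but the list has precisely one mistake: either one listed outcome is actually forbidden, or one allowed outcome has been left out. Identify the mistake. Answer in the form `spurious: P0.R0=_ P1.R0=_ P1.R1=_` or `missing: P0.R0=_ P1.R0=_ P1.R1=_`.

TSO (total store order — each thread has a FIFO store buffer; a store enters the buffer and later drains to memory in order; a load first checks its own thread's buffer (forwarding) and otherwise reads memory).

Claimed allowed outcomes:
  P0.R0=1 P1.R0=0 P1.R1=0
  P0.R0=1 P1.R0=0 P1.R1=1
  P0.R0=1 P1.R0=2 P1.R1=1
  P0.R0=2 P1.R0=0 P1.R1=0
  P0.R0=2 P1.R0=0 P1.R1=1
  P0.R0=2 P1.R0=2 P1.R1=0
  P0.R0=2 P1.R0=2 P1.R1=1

outcome vector order: (P0.R0,P1.R0,P1.R1)
[TSO] allowed = {(1,0,0) (1,0,1) (1,2,1) (2,0,0) (2,0,1) (2,2,1)}
claimed∖TSO = {(2,2,0)}

spurious: P0.R0=2 P1.R0=2 P1.R1=0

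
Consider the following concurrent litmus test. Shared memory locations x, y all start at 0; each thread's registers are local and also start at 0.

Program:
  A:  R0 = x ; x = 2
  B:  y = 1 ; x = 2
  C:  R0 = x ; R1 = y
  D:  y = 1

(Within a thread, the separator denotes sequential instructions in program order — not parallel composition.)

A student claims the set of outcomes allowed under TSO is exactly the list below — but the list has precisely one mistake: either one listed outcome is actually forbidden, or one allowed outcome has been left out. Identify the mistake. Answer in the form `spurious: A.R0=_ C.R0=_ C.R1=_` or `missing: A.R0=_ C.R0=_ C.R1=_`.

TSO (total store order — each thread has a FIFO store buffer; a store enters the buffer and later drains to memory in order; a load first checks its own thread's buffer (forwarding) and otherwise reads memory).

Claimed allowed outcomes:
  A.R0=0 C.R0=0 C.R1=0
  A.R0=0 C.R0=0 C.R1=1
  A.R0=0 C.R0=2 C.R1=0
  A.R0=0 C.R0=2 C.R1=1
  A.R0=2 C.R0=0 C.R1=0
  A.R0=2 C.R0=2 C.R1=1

missing: A.R0=2 C.R0=0 C.R1=1

outcome vector order: (A.R0,C.R0,C.R1)
TSO (7): <0 0 0> <0 0 1> <0 2 0> <0 2 1> <2 0 0> <2 0 1> <2 2 1>
TSO∖claimed = {<2 0 1>}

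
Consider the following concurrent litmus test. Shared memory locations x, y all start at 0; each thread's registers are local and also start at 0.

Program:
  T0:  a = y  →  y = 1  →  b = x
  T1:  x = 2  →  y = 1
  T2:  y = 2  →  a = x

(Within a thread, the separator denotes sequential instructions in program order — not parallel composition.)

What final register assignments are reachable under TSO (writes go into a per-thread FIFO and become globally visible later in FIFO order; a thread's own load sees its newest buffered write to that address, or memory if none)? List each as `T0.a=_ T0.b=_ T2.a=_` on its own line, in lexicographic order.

outcome vector order: (T0.a,T0.b,T2.a)
|TSO outcomes| = 10

T0.a=0 T0.b=0 T2.a=0
T0.a=0 T0.b=0 T2.a=2
T0.a=0 T0.b=2 T2.a=0
T0.a=0 T0.b=2 T2.a=2
T0.a=1 T0.b=2 T2.a=0
T0.a=1 T0.b=2 T2.a=2
T0.a=2 T0.b=0 T2.a=0
T0.a=2 T0.b=0 T2.a=2
T0.a=2 T0.b=2 T2.a=0
T0.a=2 T0.b=2 T2.a=2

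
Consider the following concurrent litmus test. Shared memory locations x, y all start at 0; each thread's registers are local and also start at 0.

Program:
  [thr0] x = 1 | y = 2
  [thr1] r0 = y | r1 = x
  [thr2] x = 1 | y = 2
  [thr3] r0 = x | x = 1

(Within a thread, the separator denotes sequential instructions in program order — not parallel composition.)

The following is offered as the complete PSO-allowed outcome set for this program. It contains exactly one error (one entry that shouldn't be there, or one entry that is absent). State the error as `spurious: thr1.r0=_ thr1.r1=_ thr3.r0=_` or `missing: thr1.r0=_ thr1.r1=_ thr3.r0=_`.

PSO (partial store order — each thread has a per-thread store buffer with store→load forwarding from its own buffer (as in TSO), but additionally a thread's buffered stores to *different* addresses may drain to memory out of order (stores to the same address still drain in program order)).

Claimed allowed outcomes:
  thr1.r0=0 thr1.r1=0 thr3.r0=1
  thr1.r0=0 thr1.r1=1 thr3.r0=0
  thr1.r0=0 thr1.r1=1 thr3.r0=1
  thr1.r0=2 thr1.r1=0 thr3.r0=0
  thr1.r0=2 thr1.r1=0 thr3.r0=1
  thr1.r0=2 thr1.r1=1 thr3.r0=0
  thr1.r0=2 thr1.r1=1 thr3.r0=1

missing: thr1.r0=0 thr1.r1=0 thr3.r0=0

outcome vector order: (thr1.r0,thr1.r1,thr3.r0)
PSO: 8 outcomes — {000, 001, 010, 011, 200, 201, 210, 211}
PSO∖claimed = {000}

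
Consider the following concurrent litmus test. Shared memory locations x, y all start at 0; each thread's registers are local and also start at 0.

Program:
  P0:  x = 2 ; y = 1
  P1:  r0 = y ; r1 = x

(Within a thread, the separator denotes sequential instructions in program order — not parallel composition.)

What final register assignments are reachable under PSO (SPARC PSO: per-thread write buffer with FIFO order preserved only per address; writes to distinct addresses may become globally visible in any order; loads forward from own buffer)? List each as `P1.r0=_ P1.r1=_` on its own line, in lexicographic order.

P1.r0=0 P1.r1=0
P1.r0=0 P1.r1=2
P1.r0=1 P1.r1=0
P1.r0=1 P1.r1=2

outcome vector order: (P1.r0,P1.r1)
|PSO outcomes| = 4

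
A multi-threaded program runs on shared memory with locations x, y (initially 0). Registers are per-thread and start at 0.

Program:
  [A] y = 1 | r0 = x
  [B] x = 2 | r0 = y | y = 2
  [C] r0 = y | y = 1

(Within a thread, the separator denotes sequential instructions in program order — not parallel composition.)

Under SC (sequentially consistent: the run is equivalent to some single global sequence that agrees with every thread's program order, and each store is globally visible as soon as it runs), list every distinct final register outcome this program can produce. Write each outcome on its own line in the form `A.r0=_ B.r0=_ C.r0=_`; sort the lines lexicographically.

outcome vector order: (A.r0,B.r0,C.r0)
|SC outcomes| = 9

A.r0=0 B.r0=1 C.r0=0
A.r0=0 B.r0=1 C.r0=1
A.r0=0 B.r0=1 C.r0=2
A.r0=2 B.r0=0 C.r0=0
A.r0=2 B.r0=0 C.r0=1
A.r0=2 B.r0=0 C.r0=2
A.r0=2 B.r0=1 C.r0=0
A.r0=2 B.r0=1 C.r0=1
A.r0=2 B.r0=1 C.r0=2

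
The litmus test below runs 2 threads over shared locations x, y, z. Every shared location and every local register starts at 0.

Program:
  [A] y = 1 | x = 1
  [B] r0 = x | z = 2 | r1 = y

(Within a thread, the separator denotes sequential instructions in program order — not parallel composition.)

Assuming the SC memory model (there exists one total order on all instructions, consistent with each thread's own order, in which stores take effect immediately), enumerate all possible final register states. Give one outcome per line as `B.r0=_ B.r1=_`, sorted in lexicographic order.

B.r0=0 B.r1=0
B.r0=0 B.r1=1
B.r0=1 B.r1=1

outcome vector order: (B.r0,B.r1)
|SC outcomes| = 3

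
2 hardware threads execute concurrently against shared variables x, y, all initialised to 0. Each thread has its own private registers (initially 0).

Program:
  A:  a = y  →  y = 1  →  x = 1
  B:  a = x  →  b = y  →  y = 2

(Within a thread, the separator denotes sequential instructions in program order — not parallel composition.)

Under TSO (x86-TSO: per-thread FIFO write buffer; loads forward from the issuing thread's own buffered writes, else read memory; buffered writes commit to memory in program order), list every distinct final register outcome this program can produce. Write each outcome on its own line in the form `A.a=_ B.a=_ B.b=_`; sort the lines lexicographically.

outcome vector order: (A.a,B.a,B.b)
|TSO outcomes| = 4

A.a=0 B.a=0 B.b=0
A.a=0 B.a=0 B.b=1
A.a=0 B.a=1 B.b=1
A.a=2 B.a=0 B.b=0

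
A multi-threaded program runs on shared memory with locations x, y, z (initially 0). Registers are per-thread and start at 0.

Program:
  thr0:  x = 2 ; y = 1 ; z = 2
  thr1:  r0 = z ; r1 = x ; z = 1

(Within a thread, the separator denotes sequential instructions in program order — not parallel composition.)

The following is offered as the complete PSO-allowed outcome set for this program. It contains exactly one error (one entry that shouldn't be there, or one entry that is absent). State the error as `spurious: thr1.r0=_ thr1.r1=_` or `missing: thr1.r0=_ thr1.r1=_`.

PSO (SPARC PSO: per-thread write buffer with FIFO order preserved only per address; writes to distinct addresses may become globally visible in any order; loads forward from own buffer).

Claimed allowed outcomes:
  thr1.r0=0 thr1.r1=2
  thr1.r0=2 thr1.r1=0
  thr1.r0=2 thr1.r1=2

missing: thr1.r0=0 thr1.r1=0

outcome vector order: (thr1.r0,thr1.r1)
PSO: 4 outcomes — {(0,0); (0,2); (2,0); (2,2)}
PSO∖claimed = {(0,0)}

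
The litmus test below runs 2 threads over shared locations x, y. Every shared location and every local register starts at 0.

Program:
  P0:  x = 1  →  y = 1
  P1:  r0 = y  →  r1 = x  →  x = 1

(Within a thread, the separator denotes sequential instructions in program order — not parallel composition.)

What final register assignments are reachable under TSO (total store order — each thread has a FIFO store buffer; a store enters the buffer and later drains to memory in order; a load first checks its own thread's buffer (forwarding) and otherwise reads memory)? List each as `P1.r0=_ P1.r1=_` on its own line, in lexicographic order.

outcome vector order: (P1.r0,P1.r1)
|TSO outcomes| = 3

P1.r0=0 P1.r1=0
P1.r0=0 P1.r1=1
P1.r0=1 P1.r1=1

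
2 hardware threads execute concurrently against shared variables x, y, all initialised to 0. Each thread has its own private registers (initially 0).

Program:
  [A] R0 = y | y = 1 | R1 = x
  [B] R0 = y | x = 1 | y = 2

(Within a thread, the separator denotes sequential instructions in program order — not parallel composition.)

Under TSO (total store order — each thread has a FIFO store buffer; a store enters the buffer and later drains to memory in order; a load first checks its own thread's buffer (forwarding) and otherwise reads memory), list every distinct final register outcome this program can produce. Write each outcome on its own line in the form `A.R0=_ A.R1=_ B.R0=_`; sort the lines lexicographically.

A.R0=0 A.R1=0 B.R0=0
A.R0=0 A.R1=0 B.R0=1
A.R0=0 A.R1=1 B.R0=0
A.R0=0 A.R1=1 B.R0=1
A.R0=2 A.R1=1 B.R0=0

outcome vector order: (A.R0,A.R1,B.R0)
|TSO outcomes| = 5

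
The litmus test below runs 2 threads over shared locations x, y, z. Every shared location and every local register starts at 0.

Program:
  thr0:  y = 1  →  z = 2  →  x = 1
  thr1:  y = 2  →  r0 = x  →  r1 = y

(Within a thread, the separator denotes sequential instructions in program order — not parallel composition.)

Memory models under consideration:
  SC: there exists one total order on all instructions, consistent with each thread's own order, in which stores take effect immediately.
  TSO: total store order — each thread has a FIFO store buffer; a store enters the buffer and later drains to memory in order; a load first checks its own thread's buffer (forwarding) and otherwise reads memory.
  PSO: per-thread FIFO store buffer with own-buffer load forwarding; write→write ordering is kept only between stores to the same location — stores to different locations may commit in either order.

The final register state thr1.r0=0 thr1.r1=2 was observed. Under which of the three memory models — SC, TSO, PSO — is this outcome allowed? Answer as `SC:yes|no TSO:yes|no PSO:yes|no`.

SC:yes TSO:yes PSO:yes

outcome vector order: (thr1.r0,thr1.r1)
SC: 4 outcomes — {01, 02, 11, 12}
TSO: 4 outcomes — {01, 02, 11, 12}
PSO: 4 outcomes — {01, 02, 11, 12}
target 02 ∈ {SC,TSO,PSO}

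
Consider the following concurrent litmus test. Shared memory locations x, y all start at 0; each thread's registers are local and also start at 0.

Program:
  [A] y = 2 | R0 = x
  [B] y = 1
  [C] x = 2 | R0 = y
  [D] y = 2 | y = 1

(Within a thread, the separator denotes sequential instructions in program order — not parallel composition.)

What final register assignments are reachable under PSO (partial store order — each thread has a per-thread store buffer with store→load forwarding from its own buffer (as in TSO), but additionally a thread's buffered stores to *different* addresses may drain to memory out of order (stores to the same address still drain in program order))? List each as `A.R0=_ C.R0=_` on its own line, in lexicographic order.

A.R0=0 C.R0=0
A.R0=0 C.R0=1
A.R0=0 C.R0=2
A.R0=2 C.R0=0
A.R0=2 C.R0=1
A.R0=2 C.R0=2

outcome vector order: (A.R0,C.R0)
|PSO outcomes| = 6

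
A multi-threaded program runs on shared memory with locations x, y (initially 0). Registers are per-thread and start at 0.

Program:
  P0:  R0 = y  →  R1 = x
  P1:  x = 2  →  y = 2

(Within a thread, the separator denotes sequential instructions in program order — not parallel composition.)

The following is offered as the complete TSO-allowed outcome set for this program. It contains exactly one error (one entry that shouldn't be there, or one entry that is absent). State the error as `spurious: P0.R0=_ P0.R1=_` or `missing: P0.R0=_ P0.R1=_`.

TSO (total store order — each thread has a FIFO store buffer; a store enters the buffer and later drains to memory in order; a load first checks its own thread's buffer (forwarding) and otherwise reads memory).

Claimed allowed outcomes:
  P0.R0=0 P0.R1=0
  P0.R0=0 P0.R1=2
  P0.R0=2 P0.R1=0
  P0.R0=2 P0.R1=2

spurious: P0.R0=2 P0.R1=0

outcome vector order: (P0.R0,P0.R1)
TSO: 3 outcomes — {(0,0); (0,2); (2,2)}
claimed∖TSO = {(2,0)}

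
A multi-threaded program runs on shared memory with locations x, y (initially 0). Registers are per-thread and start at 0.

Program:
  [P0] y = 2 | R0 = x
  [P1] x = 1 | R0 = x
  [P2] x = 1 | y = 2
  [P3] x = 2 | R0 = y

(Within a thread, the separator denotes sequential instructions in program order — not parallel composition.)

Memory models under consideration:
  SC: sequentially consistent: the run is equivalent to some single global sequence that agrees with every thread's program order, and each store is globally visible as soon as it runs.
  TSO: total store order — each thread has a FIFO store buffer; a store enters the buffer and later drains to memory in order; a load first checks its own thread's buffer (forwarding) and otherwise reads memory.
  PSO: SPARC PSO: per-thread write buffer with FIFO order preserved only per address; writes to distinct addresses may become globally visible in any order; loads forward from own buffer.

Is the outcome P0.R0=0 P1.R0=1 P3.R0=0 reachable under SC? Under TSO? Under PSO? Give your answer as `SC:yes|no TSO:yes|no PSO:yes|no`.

outcome vector order: (P0.R0,P1.R0,P3.R0)
[SC] allowed = {012 022 110 112 120 122 210 212 220 222}
[TSO] allowed = {010 012 020 022 110 112 120 122 210 212 220 222}
[PSO] allowed = {010 012 020 022 110 112 120 122 210 212 220 222}
target 010 ∈ {TSO,PSO}

SC:no TSO:yes PSO:yes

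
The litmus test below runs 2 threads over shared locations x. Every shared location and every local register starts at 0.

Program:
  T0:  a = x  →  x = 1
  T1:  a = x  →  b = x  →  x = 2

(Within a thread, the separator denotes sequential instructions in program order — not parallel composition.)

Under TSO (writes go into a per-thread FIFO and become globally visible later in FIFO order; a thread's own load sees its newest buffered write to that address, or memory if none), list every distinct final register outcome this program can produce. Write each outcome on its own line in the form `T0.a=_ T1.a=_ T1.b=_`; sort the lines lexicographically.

T0.a=0 T1.a=0 T1.b=0
T0.a=0 T1.a=0 T1.b=1
T0.a=0 T1.a=1 T1.b=1
T0.a=2 T1.a=0 T1.b=0

outcome vector order: (T0.a,T1.a,T1.b)
|TSO outcomes| = 4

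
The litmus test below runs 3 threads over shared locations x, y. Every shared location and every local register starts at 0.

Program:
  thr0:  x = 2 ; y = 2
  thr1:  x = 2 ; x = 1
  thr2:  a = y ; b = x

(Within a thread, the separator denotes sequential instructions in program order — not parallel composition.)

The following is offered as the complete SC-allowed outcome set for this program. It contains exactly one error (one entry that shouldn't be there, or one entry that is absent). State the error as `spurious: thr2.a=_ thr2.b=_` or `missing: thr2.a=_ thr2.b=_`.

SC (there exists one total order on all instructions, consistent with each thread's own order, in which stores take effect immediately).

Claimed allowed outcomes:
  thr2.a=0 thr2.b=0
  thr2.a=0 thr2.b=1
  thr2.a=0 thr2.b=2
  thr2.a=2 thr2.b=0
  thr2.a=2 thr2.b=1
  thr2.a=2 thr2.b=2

outcome vector order: (thr2.a,thr2.b)
[SC] allowed = {<0 0>, <0 1>, <0 2>, <2 1>, <2 2>}
claimed∖SC = {<2 0>}

spurious: thr2.a=2 thr2.b=0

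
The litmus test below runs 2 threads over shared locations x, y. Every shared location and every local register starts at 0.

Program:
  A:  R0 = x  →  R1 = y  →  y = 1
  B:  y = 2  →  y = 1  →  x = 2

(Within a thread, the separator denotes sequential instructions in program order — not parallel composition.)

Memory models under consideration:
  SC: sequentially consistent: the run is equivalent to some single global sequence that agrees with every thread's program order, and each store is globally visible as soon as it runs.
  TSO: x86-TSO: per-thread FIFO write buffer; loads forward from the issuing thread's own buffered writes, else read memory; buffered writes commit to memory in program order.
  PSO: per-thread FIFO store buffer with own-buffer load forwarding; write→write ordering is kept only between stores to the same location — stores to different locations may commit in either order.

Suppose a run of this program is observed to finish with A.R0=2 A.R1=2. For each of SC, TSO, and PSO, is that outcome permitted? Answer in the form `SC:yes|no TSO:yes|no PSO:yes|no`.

SC:no TSO:no PSO:yes

outcome vector order: (A.R0,A.R1)
under SC → <0 0>, <0 1>, <0 2>, <2 1>
under TSO → <0 0>, <0 1>, <0 2>, <2 1>
under PSO → <0 0>, <0 1>, <0 2>, <2 0>, <2 1>, <2 2>
target <2 2> ∈ {PSO}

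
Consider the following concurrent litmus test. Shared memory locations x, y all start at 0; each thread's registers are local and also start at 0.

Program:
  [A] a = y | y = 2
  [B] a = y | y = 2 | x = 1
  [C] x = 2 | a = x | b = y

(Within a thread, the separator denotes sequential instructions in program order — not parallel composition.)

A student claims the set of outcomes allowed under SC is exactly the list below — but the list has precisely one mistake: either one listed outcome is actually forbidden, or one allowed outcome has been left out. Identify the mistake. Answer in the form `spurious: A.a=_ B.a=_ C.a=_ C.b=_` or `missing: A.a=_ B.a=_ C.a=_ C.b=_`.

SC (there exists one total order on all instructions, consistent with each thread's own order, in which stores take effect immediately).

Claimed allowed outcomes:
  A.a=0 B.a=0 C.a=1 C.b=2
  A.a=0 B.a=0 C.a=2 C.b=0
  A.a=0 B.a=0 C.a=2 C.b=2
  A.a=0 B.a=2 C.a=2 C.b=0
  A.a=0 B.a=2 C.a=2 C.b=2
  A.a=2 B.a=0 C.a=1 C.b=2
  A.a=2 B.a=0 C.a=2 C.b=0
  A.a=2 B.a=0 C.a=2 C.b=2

outcome vector order: (A.a,B.a,C.a,C.b)
SC: 9 outcomes — {(0,0,1,2), (0,0,2,0), (0,0,2,2), (0,2,1,2), (0,2,2,0), (0,2,2,2), (2,0,1,2), (2,0,2,0), (2,0,2,2)}
SC∖claimed = {(0,2,1,2)}

missing: A.a=0 B.a=2 C.a=1 C.b=2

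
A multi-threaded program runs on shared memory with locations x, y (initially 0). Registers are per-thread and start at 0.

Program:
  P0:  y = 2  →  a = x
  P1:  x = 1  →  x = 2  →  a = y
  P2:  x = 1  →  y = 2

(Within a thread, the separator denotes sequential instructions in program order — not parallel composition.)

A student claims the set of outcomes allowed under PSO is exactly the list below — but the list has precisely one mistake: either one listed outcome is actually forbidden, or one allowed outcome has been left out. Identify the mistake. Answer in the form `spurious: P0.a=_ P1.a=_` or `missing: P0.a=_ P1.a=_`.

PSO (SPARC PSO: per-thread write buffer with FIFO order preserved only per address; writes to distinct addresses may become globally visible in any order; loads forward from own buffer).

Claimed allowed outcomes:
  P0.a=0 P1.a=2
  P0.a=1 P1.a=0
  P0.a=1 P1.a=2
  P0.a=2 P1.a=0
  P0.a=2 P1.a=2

outcome vector order: (P0.a,P1.a)
under PSO → 0/0; 0/2; 1/0; 1/2; 2/0; 2/2
PSO∖claimed = {0/0}

missing: P0.a=0 P1.a=0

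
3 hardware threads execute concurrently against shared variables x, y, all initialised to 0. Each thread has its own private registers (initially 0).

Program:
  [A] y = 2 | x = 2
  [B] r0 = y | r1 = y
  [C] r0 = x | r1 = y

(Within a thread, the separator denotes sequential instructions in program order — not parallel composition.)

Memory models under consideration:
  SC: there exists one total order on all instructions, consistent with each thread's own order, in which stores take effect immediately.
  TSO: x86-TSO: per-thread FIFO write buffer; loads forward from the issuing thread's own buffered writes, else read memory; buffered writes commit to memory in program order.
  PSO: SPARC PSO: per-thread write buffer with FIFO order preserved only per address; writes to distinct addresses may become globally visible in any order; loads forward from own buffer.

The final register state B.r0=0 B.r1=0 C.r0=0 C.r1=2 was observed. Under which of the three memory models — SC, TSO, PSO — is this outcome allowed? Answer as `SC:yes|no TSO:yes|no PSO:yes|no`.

outcome vector order: (B.r0,B.r1,C.r0,C.r1)
SC (9): (0,0,0,0); (0,0,0,2); (0,0,2,2); (0,2,0,0); (0,2,0,2); (0,2,2,2); (2,2,0,0); (2,2,0,2); (2,2,2,2)
TSO (9): (0,0,0,0); (0,0,0,2); (0,0,2,2); (0,2,0,0); (0,2,0,2); (0,2,2,2); (2,2,0,0); (2,2,0,2); (2,2,2,2)
PSO (12): (0,0,0,0); (0,0,0,2); (0,0,2,0); (0,0,2,2); (0,2,0,0); (0,2,0,2); (0,2,2,0); (0,2,2,2); (2,2,0,0); (2,2,0,2); (2,2,2,0); (2,2,2,2)
target (0,0,0,2) ∈ {SC,TSO,PSO}

SC:yes TSO:yes PSO:yes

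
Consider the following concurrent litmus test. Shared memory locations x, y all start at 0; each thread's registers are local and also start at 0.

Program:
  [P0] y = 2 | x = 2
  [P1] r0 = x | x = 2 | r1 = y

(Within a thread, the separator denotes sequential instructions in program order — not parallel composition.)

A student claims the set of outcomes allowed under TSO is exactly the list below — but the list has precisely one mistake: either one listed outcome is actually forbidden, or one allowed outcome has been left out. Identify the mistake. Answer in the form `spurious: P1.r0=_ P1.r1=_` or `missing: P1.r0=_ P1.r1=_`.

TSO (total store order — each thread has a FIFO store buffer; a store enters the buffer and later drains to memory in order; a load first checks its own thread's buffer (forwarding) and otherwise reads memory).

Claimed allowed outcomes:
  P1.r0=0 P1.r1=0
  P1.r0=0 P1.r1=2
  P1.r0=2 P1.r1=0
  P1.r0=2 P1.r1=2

outcome vector order: (P1.r0,P1.r1)
[TSO] allowed = {00; 02; 22}
claimed∖TSO = {20}

spurious: P1.r0=2 P1.r1=0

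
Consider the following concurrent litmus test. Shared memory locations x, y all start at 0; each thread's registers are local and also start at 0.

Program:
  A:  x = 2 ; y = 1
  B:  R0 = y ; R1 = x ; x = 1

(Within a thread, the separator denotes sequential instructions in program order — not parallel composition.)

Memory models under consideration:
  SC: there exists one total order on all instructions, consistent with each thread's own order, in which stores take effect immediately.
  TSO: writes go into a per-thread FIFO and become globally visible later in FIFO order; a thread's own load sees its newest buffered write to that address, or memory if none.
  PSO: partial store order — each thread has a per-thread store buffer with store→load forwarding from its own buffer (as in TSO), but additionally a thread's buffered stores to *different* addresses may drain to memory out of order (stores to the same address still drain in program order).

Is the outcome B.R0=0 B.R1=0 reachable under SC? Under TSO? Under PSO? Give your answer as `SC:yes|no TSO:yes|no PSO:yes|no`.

SC:yes TSO:yes PSO:yes

outcome vector order: (B.R0,B.R1)
under SC → <0 0>, <0 2>, <1 2>
under TSO → <0 0>, <0 2>, <1 2>
under PSO → <0 0>, <0 2>, <1 0>, <1 2>
target <0 0> ∈ {SC,TSO,PSO}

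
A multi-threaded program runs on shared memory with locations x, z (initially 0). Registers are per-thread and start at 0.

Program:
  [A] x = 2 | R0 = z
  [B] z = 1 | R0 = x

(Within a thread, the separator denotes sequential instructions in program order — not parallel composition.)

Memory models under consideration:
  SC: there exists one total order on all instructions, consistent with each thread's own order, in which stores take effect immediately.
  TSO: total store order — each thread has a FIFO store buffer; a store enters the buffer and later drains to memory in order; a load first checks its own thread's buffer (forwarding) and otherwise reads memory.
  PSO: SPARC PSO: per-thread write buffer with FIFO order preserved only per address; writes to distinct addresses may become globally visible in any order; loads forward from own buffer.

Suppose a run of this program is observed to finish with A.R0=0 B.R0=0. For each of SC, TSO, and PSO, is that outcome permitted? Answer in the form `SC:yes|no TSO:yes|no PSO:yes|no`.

outcome vector order: (A.R0,B.R0)
SC: 3 outcomes — {(0,2) (1,0) (1,2)}
TSO: 4 outcomes — {(0,0) (0,2) (1,0) (1,2)}
PSO: 4 outcomes — {(0,0) (0,2) (1,0) (1,2)}
target (0,0) ∈ {TSO,PSO}

SC:no TSO:yes PSO:yes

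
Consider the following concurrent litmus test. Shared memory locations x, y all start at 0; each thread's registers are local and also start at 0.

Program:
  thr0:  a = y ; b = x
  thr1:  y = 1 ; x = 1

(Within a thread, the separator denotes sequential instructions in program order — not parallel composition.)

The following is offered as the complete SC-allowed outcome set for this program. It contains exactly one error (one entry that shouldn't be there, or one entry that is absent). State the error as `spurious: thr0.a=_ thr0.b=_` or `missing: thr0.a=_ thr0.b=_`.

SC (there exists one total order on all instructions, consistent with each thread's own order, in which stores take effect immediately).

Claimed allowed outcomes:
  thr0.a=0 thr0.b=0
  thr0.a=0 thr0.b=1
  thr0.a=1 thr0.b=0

missing: thr0.a=1 thr0.b=1

outcome vector order: (thr0.a,thr0.b)
SC (4): (0,0), (0,1), (1,0), (1,1)
SC∖claimed = {(1,1)}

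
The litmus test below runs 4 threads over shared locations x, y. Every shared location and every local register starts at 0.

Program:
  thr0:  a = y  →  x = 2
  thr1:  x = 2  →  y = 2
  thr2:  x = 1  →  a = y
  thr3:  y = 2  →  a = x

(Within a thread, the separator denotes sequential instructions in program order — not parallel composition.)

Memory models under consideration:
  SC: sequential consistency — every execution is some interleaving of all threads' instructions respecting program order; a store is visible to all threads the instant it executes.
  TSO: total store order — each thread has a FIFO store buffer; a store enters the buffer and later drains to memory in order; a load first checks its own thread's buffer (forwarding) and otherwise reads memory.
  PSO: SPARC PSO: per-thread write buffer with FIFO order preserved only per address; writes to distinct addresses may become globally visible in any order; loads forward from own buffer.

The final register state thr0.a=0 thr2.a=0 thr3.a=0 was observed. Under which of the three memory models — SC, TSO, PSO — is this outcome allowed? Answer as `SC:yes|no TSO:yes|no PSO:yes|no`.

SC:no TSO:yes PSO:yes

outcome vector order: (thr0.a,thr2.a,thr3.a)
SC (10): 0/0/1; 0/0/2; 0/2/0; 0/2/1; 0/2/2; 2/0/1; 2/0/2; 2/2/0; 2/2/1; 2/2/2
TSO (12): 0/0/0; 0/0/1; 0/0/2; 0/2/0; 0/2/1; 0/2/2; 2/0/0; 2/0/1; 2/0/2; 2/2/0; 2/2/1; 2/2/2
PSO (12): 0/0/0; 0/0/1; 0/0/2; 0/2/0; 0/2/1; 0/2/2; 2/0/0; 2/0/1; 2/0/2; 2/2/0; 2/2/1; 2/2/2
target 0/0/0 ∈ {TSO,PSO}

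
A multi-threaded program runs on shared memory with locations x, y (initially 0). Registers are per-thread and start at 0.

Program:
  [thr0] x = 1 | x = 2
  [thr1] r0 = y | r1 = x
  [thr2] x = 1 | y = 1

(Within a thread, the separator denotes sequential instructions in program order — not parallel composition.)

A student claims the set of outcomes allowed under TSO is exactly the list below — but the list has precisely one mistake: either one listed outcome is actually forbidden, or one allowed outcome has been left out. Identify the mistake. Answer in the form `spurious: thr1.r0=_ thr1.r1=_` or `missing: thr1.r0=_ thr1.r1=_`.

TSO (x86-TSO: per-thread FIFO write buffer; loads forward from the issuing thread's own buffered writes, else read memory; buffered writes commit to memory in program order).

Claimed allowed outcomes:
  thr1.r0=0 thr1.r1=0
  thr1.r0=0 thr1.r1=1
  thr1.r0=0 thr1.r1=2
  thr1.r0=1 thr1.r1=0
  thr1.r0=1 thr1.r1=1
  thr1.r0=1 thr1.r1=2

spurious: thr1.r0=1 thr1.r1=0

outcome vector order: (thr1.r0,thr1.r1)
TSO: 5 outcomes — {0/0 0/1 0/2 1/1 1/2}
claimed∖TSO = {1/0}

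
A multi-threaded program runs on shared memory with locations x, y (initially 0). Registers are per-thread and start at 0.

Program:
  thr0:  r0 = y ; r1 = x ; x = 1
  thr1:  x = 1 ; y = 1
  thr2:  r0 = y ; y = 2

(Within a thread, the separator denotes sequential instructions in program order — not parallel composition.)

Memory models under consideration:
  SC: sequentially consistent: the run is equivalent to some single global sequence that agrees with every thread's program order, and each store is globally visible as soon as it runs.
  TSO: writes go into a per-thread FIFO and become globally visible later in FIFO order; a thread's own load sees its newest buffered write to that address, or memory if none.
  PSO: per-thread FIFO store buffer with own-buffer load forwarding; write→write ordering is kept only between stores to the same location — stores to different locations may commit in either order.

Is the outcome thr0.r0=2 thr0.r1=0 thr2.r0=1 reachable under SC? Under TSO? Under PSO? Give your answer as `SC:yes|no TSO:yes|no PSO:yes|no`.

SC:no TSO:no PSO:yes

outcome vector order: (thr0.r0,thr0.r1,thr2.r0)
SC: 9 outcomes — {<0 0 0>, <0 0 1>, <0 1 0>, <0 1 1>, <1 1 0>, <1 1 1>, <2 0 0>, <2 1 0>, <2 1 1>}
TSO: 9 outcomes — {<0 0 0>, <0 0 1>, <0 1 0>, <0 1 1>, <1 1 0>, <1 1 1>, <2 0 0>, <2 1 0>, <2 1 1>}
PSO: 12 outcomes — {<0 0 0>, <0 0 1>, <0 1 0>, <0 1 1>, <1 0 0>, <1 0 1>, <1 1 0>, <1 1 1>, <2 0 0>, <2 0 1>, <2 1 0>, <2 1 1>}
target <2 0 1> ∈ {PSO}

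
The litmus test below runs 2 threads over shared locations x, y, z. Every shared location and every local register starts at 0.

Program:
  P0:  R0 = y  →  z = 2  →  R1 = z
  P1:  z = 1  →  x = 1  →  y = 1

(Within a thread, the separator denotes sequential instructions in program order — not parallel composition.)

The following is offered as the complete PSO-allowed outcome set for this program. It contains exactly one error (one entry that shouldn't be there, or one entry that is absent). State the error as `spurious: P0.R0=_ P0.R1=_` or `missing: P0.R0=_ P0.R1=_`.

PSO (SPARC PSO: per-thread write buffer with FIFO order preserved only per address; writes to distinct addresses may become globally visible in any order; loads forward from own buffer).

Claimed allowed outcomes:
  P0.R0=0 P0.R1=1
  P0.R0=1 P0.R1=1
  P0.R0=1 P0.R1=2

outcome vector order: (P0.R0,P0.R1)
PSO: 4 outcomes — {0/1, 0/2, 1/1, 1/2}
PSO∖claimed = {0/2}

missing: P0.R0=0 P0.R1=2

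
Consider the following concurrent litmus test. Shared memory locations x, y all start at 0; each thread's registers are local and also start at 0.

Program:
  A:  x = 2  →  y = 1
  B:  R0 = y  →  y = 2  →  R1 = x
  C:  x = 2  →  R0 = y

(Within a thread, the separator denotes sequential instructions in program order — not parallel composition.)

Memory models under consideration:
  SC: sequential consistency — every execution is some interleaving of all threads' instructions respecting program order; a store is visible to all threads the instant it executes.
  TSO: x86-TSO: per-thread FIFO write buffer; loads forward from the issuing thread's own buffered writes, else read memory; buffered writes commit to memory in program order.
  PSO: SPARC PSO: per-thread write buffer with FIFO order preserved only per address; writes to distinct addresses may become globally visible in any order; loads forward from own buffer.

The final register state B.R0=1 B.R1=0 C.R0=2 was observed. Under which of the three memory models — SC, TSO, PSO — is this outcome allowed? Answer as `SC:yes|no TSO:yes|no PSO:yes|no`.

SC:no TSO:no PSO:yes

outcome vector order: (B.R0,B.R1,C.R0)
SC: 8 outcomes — {001 002 020 021 022 120 121 122}
TSO: 9 outcomes — {000 001 002 020 021 022 120 121 122}
PSO: 12 outcomes — {000 001 002 020 021 022 100 101 102 120 121 122}
target 102 ∈ {PSO}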